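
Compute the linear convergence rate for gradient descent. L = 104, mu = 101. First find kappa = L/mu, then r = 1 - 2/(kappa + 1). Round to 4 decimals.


Step 1: Compute the condition number.
kappa = L/mu = 104/101 = 1.0297
Step 2: Compute the convergence rate.
r = 1 - 2/(kappa + 1) = 1 - 2*mu/(L + mu) = (L - mu)/(L + mu) = 3/205 = 0.0146


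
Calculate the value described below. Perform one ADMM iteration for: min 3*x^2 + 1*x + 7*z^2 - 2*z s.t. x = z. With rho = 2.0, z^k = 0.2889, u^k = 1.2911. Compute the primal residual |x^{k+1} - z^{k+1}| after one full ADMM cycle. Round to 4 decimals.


ADMM iteration with rho = 2.0, z^k = 0.2889, u^k = 1.2911
Step 1: x-update.
Minimize 3*x^2 + 1*x + (2.0/2)*(x - 0.2889 + 1.2911)^2
FOC: (2*3 + 2.0)*x = -1 + 2.0*(0.2889 - 1.2911)
x^{k+1} = -0.3756
Step 2: z-update.
Minimize 7*z^2 - 2*z + (2.0/2)*(-0.3756 - z + 1.2911)^2
FOC: (2*7 + 2.0)*z = 2 + 2.0*(-0.3756 + 1.2911)
z^{k+1} = 0.2394
Step 3: u-update.
u^{k+1} = 1.2911 - 0.3756 - 0.2394 = 0.6761
Step 4: Primal residual = |-0.3756 - 0.2394| = 0.615


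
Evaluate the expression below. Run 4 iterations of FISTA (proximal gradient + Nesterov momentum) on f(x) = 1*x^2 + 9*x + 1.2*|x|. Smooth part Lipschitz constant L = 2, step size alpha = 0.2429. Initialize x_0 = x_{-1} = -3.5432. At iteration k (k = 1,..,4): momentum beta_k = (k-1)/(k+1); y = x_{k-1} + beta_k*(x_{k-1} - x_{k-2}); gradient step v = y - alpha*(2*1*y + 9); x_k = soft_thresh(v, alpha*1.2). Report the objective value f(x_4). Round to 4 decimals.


FISTA on f(x) = 1*x^2 + 9*x + 1.2*|x|
L = 2, alpha = 0.2429
Iteration 1: beta = 0.0, y = -3.5432 + 0.0*(-3.5432 + 3.5432) = -3.5432
  grad(y) = 1.9136, v = y - alpha*grad = -4.008
  prox(v) = soft_thresh(-4.008, 0.2915) = -3.7165
Iteration 2: beta = 0.3333, y = -3.7165 + 0.3333*(-3.7165 + 3.5432) = -3.7743
  grad(y) = 1.4514, v = y - alpha*grad = -4.1269
  prox(v) = soft_thresh(-4.1269, 0.2915) = -3.8354
Iteration 3: beta = 0.5, y = -3.8354 + 0.5*(-3.8354 + 3.7165) = -3.8948
  grad(y) = 1.2104, v = y - alpha*grad = -4.1888
  prox(v) = soft_thresh(-4.1888, 0.2915) = -3.8973
Iteration 4: beta = 0.6, y = -3.8973 + 0.6*(-3.8973 + 3.8354) = -3.9345
  grad(y) = 1.131, v = y - alpha*grad = -4.2092
  prox(v) = soft_thresh(-4.2092, 0.2915) = -3.9177
f(x_4) = 1*(-3.9177)^2 + 9*(-3.9177) + 1.2*|-3.9177| = -15.2097


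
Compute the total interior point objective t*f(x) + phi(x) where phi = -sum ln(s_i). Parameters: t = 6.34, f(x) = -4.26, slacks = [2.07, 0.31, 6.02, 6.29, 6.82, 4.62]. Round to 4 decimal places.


Step 1: Compute log-barrier.
ln values: [0.7275, -1.1712, 1.7951, 1.839, 1.9199, 1.5304]
phi = -(0.7275 - 1.1712 + 1.7951 + 1.839 + 1.9199 + 1.5304) = -6.6407
Step 2: Compute augmented objective.
t*f(x) = 6.34*-4.26 = -27.0084
Total = -27.0084 - 6.6407 = -33.6491


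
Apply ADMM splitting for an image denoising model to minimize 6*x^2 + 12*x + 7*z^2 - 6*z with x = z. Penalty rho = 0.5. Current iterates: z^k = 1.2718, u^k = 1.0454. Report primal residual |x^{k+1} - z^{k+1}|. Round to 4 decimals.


ADMM iteration with rho = 0.5, z^k = 1.2718, u^k = 1.0454
Step 1: x-update.
Minimize 6*x^2 + 12*x + (0.5/2)*(x - 1.2718 + 1.0454)^2
FOC: (2*6 + 0.5)*x = -12 + 0.5*(1.2718 - 1.0454)
x^{k+1} = -0.9509
Step 2: z-update.
Minimize 7*z^2 - 6*z + (0.5/2)*(-0.9509 - z + 1.0454)^2
FOC: (2*7 + 0.5)*z = 6 + 0.5*(-0.9509 + 1.0454)
z^{k+1} = 0.4171
Step 3: u-update.
u^{k+1} = 1.0454 - 0.9509 - 0.4171 = -0.3226
Step 4: Primal residual = |-0.9509 - 0.4171| = 1.368


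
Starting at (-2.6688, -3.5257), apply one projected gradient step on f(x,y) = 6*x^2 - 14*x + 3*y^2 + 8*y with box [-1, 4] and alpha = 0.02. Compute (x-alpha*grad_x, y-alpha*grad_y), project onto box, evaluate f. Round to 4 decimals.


Step 1: Compute gradient at (-2.6688, -3.5257).
grad_x = 2*6*-2.6688 - 14 = -46.0256
grad_y = 2*3*-3.5257 + 8 = -13.1542
Step 2: Gradient step.
x_raw = -2.6688 - 0.02*-46.0256 = -1.7483
y_raw = -3.5257 - 0.02*-13.1542 = -3.2626
Step 3: Project onto [-1, 4].
x_proj = clip(-1.7483) = -1.0
y_proj = clip(-3.2626) = -1.0
Step 4: Evaluate f.
f(-1.0, -1.0) = 15.0


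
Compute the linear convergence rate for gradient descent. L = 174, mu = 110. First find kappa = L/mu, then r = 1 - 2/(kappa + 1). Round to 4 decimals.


Step 1: Compute the condition number.
kappa = L/mu = 174/110 = 1.5818
Step 2: Compute the convergence rate.
r = 1 - 2/(kappa + 1) = 1 - 2*mu/(L + mu) = (L - mu)/(L + mu) = 64/284 = 0.2254


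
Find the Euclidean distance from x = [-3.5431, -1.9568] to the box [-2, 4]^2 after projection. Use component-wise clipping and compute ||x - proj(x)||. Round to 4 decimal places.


Project each component onto [-2, 4].
clip(-3.5431) = -2.0, clip(-1.9568) = -1.9568
Projection = [-2.0, -1.9568]
Squared diffs: [2.3812, 0.0]
Distance = sqrt(2.3812) = 1.5431


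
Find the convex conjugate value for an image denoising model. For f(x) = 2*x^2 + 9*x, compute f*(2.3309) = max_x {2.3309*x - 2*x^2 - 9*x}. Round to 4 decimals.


f*(y) = sup_x {y*x - a*x^2 - b*x} = sup_x {(y-b)*x - a*x^2}
FOC: (y - b) - 2a*x = 0 => x* = (y - b)/(2a)
x* = (2.3309 - 9)/(2*2) = -1.6673
f*(2.3309) = (y-b)^2/(4a) = (2.3309 - 9)^2/(4*2)
= 44.4769/8 = 5.5596


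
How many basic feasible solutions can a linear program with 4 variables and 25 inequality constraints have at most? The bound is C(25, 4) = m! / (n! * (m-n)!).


Each vertex corresponds to some choice of n active constraints out of m, so the number of vertices is at most C(m, n) = m! / (n!(m-n)!).
m = 25, n = 4
Numerator: 25 * 24 * 23 * 22
Denominator: 4! = 24
C(25, 4) = 12650


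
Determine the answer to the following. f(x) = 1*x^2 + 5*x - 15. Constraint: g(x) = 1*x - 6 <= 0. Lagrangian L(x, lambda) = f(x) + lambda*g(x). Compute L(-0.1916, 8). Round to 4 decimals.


Step 1: Evaluate f(x).
f(-0.1916) = 1*(-0.1916)^2 + 5*(-0.1916) - 15 = -15.9213
Step 2: Evaluate g(x).
g(-0.1916) = 1*-0.1916 - 6 = -6.1916
Step 3: Compute Lagrangian.
L = -15.9213 + 8*-6.1916 = -65.4541


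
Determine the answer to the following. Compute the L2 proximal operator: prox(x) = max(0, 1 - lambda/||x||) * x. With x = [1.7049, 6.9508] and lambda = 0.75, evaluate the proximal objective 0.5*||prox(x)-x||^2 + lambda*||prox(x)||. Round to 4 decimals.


Step 1: Compute ||x||.
||x|| = 7.1568
Step 2: Compute scaling factor.
scale = max(0, 1 - 0.75/7.1568) = 0.8952
Step 3: prox(x) = [1.5262, 6.2224]
||prox(x)|| = 6.4068
Step 4: Proximal objective.
0.5*||prox-x||^2 = 0.2813
lambda*||prox|| = 4.8051
Total = 5.0864


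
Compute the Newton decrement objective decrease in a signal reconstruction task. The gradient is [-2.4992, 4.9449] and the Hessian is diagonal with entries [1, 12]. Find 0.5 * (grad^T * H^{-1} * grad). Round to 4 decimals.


Step 1: H is diagonal, so H^(-1) * g = [-2.4992, 0.4121].
Step 2: g^T H^(-1) g = sum_i g_i^2 / H_ii
  = (-2.4992)^2/1 + (4.9449)^2/12
  = 6.246 + 2.0377 = 8.2837
Step 3: Objective decrease = 0.5 * g^T H^(-1) g = 4.1418


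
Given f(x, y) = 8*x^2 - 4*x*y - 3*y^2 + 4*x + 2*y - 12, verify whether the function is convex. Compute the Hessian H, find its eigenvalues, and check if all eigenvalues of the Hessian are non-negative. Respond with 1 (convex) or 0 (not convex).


The Hessian of f(x,y) = 8*x^2 - 4*x*y - 3*y^2 + 4*x + 2*y - 12 is:
H = [[16, -4], [-4, -6]]
Trace = 16 - 6 = 10
Determinant = 16*-6 - (-4)^2 = -112
Discriminant = (10)^2 - 4*-112 = 548.0
Eigenvalues: lambda_1 = -6.7047, lambda_2 = 16.7047
The function is not convex.

0


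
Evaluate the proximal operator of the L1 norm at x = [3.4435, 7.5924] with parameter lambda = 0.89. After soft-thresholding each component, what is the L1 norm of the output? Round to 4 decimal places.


Soft-thresholding with lambda = 0.89:
prox(3.4435) = sign(3.4435)*max(|3.4435| - 0.89, 0) = 2.5535
prox(7.5924) = sign(7.5924)*max(|7.5924| - 0.89, 0) = 6.7024
prox(x) = [2.5535, 6.7024]
||prox(x)||_1 = 2.5535 + 6.7024 = 9.2559


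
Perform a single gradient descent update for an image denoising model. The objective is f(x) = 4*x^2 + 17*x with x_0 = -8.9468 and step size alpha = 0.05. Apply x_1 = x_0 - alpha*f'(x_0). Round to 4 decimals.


We compute the gradient at x_0 and apply the update.
f'(x) = 8*x + 17
f'(-8.9468) = 8*-8.9468 + 17 = -54.5744
x_1 = -8.9468 - 0.05*-54.5744 = -6.2181


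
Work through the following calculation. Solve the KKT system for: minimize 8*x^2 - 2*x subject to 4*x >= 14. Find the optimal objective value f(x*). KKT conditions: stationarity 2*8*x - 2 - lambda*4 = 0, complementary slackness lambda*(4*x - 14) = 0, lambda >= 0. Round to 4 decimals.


Step 1: Try lambda = 0 (constraint inactive).
x_unc = 2/(2*8) = 0.125
Check: 4*0.125 = 0.5 < 14 -- violated!
Step 2: Constraint must be active: 4*x = 14
x* = 14/4 = 3.5
lambda = (2*8*3.5 - 2)/4 = 13.5
Step 3: Compute optimal value.
f(x*) = 8*3.5^2 - 2*3.5 = 91.0


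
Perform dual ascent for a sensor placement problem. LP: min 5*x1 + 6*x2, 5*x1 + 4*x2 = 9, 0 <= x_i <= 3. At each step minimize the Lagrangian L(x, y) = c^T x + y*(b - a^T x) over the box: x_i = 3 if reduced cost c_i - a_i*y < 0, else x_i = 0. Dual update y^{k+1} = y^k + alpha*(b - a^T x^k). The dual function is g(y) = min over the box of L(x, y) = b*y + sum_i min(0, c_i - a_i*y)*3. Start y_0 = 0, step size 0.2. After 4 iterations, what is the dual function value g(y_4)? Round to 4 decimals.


Dual ascent for LP: min 5*x1 + 6*x2, 5*x1 + 4*x2 = 9, 0 <= x_i <= 3
Step 1: y^k = 0.0, reduced costs: (5.0, 6.0)
  x^k = (0.0, 0.0), subgradient = b - a^T x = 9.0
  y^{k+1} = 0.0 + 0.2*9.0 = 1.8
Step 2: y^k = 1.8, reduced costs: (-4.0, -1.2)
  x^k = (3.0, 3.0), subgradient = b - a^T x = -18.0
  y^{k+1} = 1.8 + 0.2*-18.0 = -1.8
Step 3: y^k = -1.8, reduced costs: (14.0, 13.2)
  x^k = (0.0, 0.0), subgradient = b - a^T x = 9.0
  y^{k+1} = -1.8 + 0.2*9.0 = 0.0
Step 4: y^k = 0.0, reduced costs: (5.0, 6.0)
  x^k = (0.0, 0.0), subgradient = b - a^T x = 9.0
  y^{k+1} = 0.0 + 0.2*9.0 = 1.8
Dual objective at y_4 = 1.8: reduced costs (-4.0, -1.2), box minimizer x = (3.0, 3.0)
g(y_4) = b*y + (c1 - a1*y)*x1 + (c2 - a2*y)*x2 = 9*1.8 + (-4.0)*3.0 + (-1.2)*3.0 = 16.2 - 12.0 - 3.6 = 0.6


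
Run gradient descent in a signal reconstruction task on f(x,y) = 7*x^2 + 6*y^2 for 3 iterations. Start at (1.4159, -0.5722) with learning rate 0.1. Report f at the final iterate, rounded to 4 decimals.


Gradient descent on f(x,y) = 7*x^2 + 6*y^2.
Starting point: (1.4159, -0.5722), alpha = 0.1
Step 1: grad_x = 2*7*1.4159 = 19.8226, grad_y = 2*6*-0.5722 = -6.8664
  x_1 = 1.4159 - 0.1*19.8226 = -0.5664
  y_1 = -0.5722 - 0.1*-6.8664 = 0.1144
Step 2: grad_x = 2*7*-0.5664 = -7.929, grad_y = 2*6*0.1144 = 1.3733
  x_2 = -0.5664 - 0.1*-7.929 = 0.2265
  y_2 = 0.1144 - 0.1*1.3733 = -0.0229
Step 3: grad_x = 2*7*0.2265 = 3.1716, grad_y = 2*6*-0.0229 = -0.2747
  x_3 = 0.2265 - 0.1*3.1716 = -0.0906
  y_3 = -0.0229 - 0.1*-0.2747 = 0.0046
f(-0.0906, 0.0046) = 7*(-0.0906)^2 + 6*0.0046^2 = 0.0576


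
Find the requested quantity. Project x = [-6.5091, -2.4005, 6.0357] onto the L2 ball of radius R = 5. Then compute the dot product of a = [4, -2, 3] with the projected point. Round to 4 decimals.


Step 1: Compute ||x|| (intermediates to 6 decimals).
||x|| = sqrt((-6.5091)^2 + (-2.4005)^2 + 6.0357^2) = 9.195676
Step 2: Project.
Since ||x|| > R, scale = R/||x|| = 5/9.195676 = 0.543734, proj(x) = scale * x
proj(x) = [-3.539219, -1.305233, 3.281815]
Step 3: Dot product.
a^T * proj(x) = 4*(-3.539219) - 2*(-1.305233) + 3*3.281815 = -1.701


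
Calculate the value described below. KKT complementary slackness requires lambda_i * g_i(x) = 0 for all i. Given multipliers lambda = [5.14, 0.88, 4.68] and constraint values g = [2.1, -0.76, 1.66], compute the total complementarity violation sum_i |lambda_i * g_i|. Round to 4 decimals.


KKT complementary slackness check:
lambda_1 * g_1 = 5.14 * 2.1 = 10.794
lambda_2 * g_2 = 0.88 * -0.76 = -0.6688
lambda_3 * g_3 = 4.68 * 1.66 = 7.7688
Total violation = 10.794 + 0.6688 + 7.7688 = 19.2316


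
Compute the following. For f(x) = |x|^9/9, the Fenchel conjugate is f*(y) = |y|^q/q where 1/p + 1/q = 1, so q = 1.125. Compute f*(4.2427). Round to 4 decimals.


The conjugate exponent q satisfies 1/p + 1/q = 1.
p = 9, so q = 9/(9 - 1) = 1.125
|y|^q = 4.2427^1.125 = 5.0827
f*(4.2427) = 5.0827 / 1.125 = 4.518


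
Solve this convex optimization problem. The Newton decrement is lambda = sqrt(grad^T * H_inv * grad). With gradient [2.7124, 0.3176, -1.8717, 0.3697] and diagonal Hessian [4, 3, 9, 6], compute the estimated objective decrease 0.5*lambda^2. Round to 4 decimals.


Step 1: H is diagonal, so H^(-1) * g = [0.6781, 0.1059, -0.208, 0.0616].
Step 2: g^T H^(-1) g = sum_i g_i^2 / H_ii
  = (2.7124)^2/4 + (0.3176)^2/3 + (-1.8717)^2/9 + (0.3697)^2/6
  = 1.8393 + 0.0336 + 0.3893 + 0.0228 = 2.2849
Step 3: Objective decrease = 0.5 * g^T H^(-1) g = 1.1425


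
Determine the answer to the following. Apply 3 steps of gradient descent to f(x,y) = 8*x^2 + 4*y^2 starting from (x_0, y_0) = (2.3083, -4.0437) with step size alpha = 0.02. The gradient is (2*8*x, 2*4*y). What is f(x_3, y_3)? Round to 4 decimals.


Gradient descent on f(x,y) = 8*x^2 + 4*y^2.
Starting point: (2.3083, -4.0437), alpha = 0.02
Step 1: grad_x = 2*8*2.3083 = 36.9328, grad_y = 2*4*-4.0437 = -32.3496
  x_1 = 2.3083 - 0.02*36.9328 = 1.5696
  y_1 = -4.0437 - 0.02*-32.3496 = -3.3967
Step 2: grad_x = 2*8*1.5696 = 25.1143, grad_y = 2*4*-3.3967 = -27.1737
  x_2 = 1.5696 - 0.02*25.1143 = 1.0674
  y_2 = -3.3967 - 0.02*-27.1737 = -2.8532
Step 3: grad_x = 2*8*1.0674 = 17.0777, grad_y = 2*4*-2.8532 = -22.8259
  x_3 = 1.0674 - 0.02*17.0777 = 0.7258
  y_3 = -2.8532 - 0.02*-22.8259 = -2.3967
f(0.7258, -2.3967) = 8*0.7258^2 + 4*(-2.3967)^2 = 27.1913


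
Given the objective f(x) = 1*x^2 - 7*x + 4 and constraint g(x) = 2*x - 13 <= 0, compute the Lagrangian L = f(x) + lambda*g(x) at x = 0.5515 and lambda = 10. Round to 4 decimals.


Step 1: Evaluate f(x).
f(0.5515) = 1*0.5515^2 - 7*0.5515 + 4 = 0.4437
Step 2: Evaluate g(x).
g(0.5515) = 2*0.5515 - 13 = -11.897
Step 3: Compute Lagrangian.
L = 0.4437 + 10*-11.897 = -118.5263


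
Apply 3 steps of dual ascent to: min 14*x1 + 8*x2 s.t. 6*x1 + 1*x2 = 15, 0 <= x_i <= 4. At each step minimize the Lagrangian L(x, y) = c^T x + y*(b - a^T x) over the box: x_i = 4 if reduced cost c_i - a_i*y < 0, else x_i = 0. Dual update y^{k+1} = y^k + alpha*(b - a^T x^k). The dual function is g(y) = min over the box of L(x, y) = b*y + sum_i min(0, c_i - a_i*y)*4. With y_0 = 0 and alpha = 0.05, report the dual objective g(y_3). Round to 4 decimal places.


Dual ascent for LP: min 14*x1 + 8*x2, 6*x1 + 1*x2 = 15, 0 <= x_i <= 4
Step 1: y^k = 0.0, reduced costs: (14.0, 8.0)
  x^k = (0.0, 0.0), subgradient = b - a^T x = 15.0
  y^{k+1} = 0.0 + 0.05*15.0 = 0.75
Step 2: y^k = 0.75, reduced costs: (9.5, 7.25)
  x^k = (0.0, 0.0), subgradient = b - a^T x = 15.0
  y^{k+1} = 0.75 + 0.05*15.0 = 1.5
Step 3: y^k = 1.5, reduced costs: (5.0, 6.5)
  x^k = (0.0, 0.0), subgradient = b - a^T x = 15.0
  y^{k+1} = 1.5 + 0.05*15.0 = 2.25
Dual objective at y_3 = 2.25: reduced costs (0.5, 5.75), box minimizer x = (0.0, 0.0)
g(y_3) = b*y + (c1 - a1*y)*x1 + (c2 - a2*y)*x2 = 15*2.25 + 0.5*0.0 + 5.75*0.0 = 33.75 + 0.0 + 0.0 = 33.75


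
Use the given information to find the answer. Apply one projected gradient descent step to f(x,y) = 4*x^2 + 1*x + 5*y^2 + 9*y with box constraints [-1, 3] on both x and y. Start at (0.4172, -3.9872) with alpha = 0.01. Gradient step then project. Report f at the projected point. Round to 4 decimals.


Step 1: Compute gradient at (0.4172, -3.9872).
grad_x = 2*4*0.4172 + 1 = 4.3376
grad_y = 2*5*-3.9872 + 9 = -30.872
Step 2: Gradient step.
x_raw = 0.4172 - 0.01*4.3376 = 0.3738
y_raw = -3.9872 - 0.01*-30.872 = -3.6785
Step 3: Project onto [-1, 3].
x_proj = clip(0.3738) = 0.3738
y_proj = clip(-3.6785) = -1.0
Step 4: Evaluate f.
f(0.3738, -1.0) = -3.0672


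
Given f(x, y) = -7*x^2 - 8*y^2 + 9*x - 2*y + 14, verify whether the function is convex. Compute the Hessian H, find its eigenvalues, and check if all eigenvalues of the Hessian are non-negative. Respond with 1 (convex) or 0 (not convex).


The Hessian of f(x,y) = -7*x^2 - 8*y^2 + 9*x - 2*y + 14 is:
H = [[-14, 0], [0, -16]]
Trace = -14 - 16 = -30
Determinant = -14*-16 - (0)^2 = 224
Discriminant = (-30)^2 - 4*224 = 4.0
Eigenvalues: lambda_1 = -16.0, lambda_2 = -14.0
The function is not convex.

0


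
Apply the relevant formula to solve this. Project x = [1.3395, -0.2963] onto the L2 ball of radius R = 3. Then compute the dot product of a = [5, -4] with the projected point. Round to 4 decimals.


Step 1: Compute ||x|| (intermediates to 6 decimals).
||x|| = sqrt(1.3395^2 + (-0.2963)^2) = 1.37188
Step 2: Project.
Since ||x|| <= R, proj = x (no scaling needed).
proj(x) = [1.3395, -0.2963]
Step 3: Dot product.
a^T * proj(x) = 5*1.3395 - 4*(-0.2963) = 7.8827


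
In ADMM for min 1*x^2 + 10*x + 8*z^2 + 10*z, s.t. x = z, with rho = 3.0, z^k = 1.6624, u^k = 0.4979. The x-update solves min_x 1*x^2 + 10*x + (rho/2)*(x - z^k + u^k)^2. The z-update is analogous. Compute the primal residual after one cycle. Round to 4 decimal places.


ADMM iteration with rho = 3.0, z^k = 1.6624, u^k = 0.4979
Step 1: x-update.
Minimize 1*x^2 + 10*x + (3.0/2)*(x - 1.6624 + 0.4979)^2
FOC: (2*1 + 3.0)*x = -10 + 3.0*(1.6624 - 0.4979)
x^{k+1} = -1.3013
Step 2: z-update.
Minimize 8*z^2 + 10*z + (3.0/2)*(-1.3013 - z + 0.4979)^2
FOC: (2*8 + 3.0)*z = -10 + 3.0*(-1.3013 + 0.4979)
z^{k+1} = -0.6532
Step 3: u-update.
u^{k+1} = 0.4979 - 1.3013 + 0.6532 = -0.1502
Step 4: Primal residual = |-1.3013 + 0.6532| = 0.6481


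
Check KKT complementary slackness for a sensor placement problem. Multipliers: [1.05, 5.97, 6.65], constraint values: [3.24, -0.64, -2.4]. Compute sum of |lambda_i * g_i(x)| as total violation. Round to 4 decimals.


KKT complementary slackness check:
lambda_1 * g_1 = 1.05 * 3.24 = 3.402
lambda_2 * g_2 = 5.97 * -0.64 = -3.8208
lambda_3 * g_3 = 6.65 * -2.4 = -15.96
Total violation = 3.402 + 3.8208 + 15.96 = 23.1828


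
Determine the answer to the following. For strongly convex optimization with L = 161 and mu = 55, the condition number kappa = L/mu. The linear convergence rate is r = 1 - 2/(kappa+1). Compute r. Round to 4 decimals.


Step 1: Compute the condition number.
kappa = L/mu = 161/55 = 2.9273
Step 2: Compute the convergence rate.
r = 1 - 2/(kappa + 1) = 1 - 2*mu/(L + mu) = (L - mu)/(L + mu) = 106/216 = 0.4907


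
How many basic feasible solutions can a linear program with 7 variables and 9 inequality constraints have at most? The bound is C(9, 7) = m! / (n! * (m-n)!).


Each vertex corresponds to some choice of n active constraints out of m, so the number of vertices is at most C(m, n) = m! / (n!(m-n)!).
m = 9, n = 7
Numerator: 9 * 8 * 7 * 6 * 5 * 4 * 3
Denominator: 7! = 5040
C(9, 7) = 36


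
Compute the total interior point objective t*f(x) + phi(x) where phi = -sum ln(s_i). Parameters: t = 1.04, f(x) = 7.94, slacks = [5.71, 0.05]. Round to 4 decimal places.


Step 1: Compute log-barrier.
ln values: [1.7422, -2.9957]
phi = -(1.7422 - 2.9957) = 1.2535
Step 2: Compute augmented objective.
t*f(x) = 1.04*7.94 = 8.2576
Total = 8.2576 + 1.2535 = 9.5111


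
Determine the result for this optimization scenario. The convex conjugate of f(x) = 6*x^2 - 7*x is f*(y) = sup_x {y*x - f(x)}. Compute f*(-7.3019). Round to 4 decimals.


f*(y) = sup_x {y*x - a*x^2 - b*x} = sup_x {(y-b)*x - a*x^2}
FOC: (y - b) - 2a*x = 0 => x* = (y - b)/(2a)
x* = (-7.3019 + 7)/(2*6) = -0.0252
f*(-7.3019) = (y-b)^2/(4a) = (-7.3019 + 7)^2/(4*6)
= 0.0911/24 = 0.0038


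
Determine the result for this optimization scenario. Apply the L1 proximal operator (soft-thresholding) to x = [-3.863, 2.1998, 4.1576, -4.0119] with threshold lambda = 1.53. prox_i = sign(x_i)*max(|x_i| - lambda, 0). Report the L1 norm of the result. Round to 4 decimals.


Soft-thresholding with lambda = 1.53:
prox(-3.863) = sign(-3.863)*max(|-3.863| - 1.53, 0) = -2.333
prox(2.1998) = sign(2.1998)*max(|2.1998| - 1.53, 0) = 0.6698
prox(4.1576) = sign(4.1576)*max(|4.1576| - 1.53, 0) = 2.6276
prox(-4.0119) = sign(-4.0119)*max(|-4.0119| - 1.53, 0) = -2.4819
prox(x) = [-2.333, 0.6698, 2.6276, -2.4819]
||prox(x)||_1 = 2.333 + 0.6698 + 2.6276 + 2.4819 = 8.1123


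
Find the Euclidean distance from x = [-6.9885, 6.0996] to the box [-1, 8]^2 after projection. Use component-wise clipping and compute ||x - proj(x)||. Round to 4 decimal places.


Project each component onto [-1, 8].
clip(-6.9885) = -1.0, clip(6.0996) = 6.0996
Projection = [-1.0, 6.0996]
Squared diffs: [35.8621, 0.0]
Distance = sqrt(35.8621) = 5.9885


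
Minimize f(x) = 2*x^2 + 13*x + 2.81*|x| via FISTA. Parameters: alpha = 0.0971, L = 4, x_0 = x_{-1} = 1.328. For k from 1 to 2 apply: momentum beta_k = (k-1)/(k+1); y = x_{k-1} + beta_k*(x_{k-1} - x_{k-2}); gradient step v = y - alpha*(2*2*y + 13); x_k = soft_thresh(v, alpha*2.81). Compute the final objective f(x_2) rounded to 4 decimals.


FISTA on f(x) = 2*x^2 + 13*x + 2.81*|x|
L = 4, alpha = 0.0971
Iteration 1: beta = 0.0, y = 1.328 + 0.0*(1.328 - 1.328) = 1.328
  grad(y) = 18.312, v = y - alpha*grad = -0.4501
  prox(v) = soft_thresh(-0.4501, 0.2729) = -0.1772
Iteration 2: beta = 0.3333, y = -0.1772 + 0.3333*(-0.1772 - 1.328) = -0.679
  grad(y) = 10.284, v = y - alpha*grad = -1.6776
  prox(v) = soft_thresh(-1.6776, 0.2729) = -1.4047
f(x_2) = 2*(-1.4047)^2 + 13*(-1.4047) + 2.81*|-1.4047| = -10.3676


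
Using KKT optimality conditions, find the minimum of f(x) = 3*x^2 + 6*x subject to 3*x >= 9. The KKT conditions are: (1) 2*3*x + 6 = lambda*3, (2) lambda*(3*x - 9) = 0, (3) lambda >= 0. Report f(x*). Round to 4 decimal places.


Step 1: Try lambda = 0 (constraint inactive).
x_unc = -6/(2*3) = -1.0
Check: 3*-1.0 = -3.0 < 9 -- violated!
Step 2: Constraint must be active: 3*x = 9
x* = 9/3 = 3.0
lambda = (2*3*3.0 + 6)/3 = 8.0
Step 3: Compute optimal value.
f(x*) = 3*3.0^2 + 6*3.0 = 45.0


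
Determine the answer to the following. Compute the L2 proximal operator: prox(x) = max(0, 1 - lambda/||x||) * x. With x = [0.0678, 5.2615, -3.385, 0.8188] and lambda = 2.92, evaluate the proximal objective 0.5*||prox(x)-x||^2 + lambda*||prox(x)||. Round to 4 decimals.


Step 1: Compute ||x||.
||x|| = 6.31
Step 2: Compute scaling factor.
scale = max(0, 1 - 2.92/6.31) = 0.5372
Step 3: prox(x) = [0.0364, 2.8267, -1.8186, 0.4399]
||prox(x)|| = 3.39
Step 4: Proximal objective.
0.5*||prox-x||^2 = 4.2632
lambda*||prox|| = 9.8988
Total = 14.1621


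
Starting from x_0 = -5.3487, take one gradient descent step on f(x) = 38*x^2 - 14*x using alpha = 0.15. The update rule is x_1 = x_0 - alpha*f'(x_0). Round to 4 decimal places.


We compute the gradient at x_0 and apply the update.
f'(x) = 76*x - 14
f'(-5.3487) = 76*-5.3487 - 14 = -420.5012
x_1 = -5.3487 - 0.15*-420.5012 = 57.7265


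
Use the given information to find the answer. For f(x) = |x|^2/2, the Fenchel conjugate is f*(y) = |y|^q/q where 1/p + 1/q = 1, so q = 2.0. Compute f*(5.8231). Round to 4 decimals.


The conjugate exponent q satisfies 1/p + 1/q = 1.
p = 2, so q = 2/(2 - 1) = 2.0
|y|^q = 5.8231^2.0 = 33.9085
f*(5.8231) = 33.9085 / 2.0 = 16.9542


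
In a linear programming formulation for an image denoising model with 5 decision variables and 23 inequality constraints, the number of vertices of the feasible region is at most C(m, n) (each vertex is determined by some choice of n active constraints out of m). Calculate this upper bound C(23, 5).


Each vertex corresponds to some choice of n active constraints out of m, so the number of vertices is at most C(m, n) = m! / (n!(m-n)!).
m = 23, n = 5
Numerator: 23 * 22 * 21 * 20 * 19
Denominator: 5! = 120
C(23, 5) = 33649


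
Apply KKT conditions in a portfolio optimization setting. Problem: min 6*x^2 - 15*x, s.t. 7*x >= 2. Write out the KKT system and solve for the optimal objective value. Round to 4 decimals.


Step 1: Try lambda = 0 (constraint inactive).
Stationarity: 2*6*x - 15 = 0
x* = 15/(2*6) = 1.25
Check constraint: 7*1.25 = 8.75 >= 2 -- satisfied.
Step 2: Compute optimal value.
f(x*) = 6*1.25^2 - 15*1.25 = -9.375


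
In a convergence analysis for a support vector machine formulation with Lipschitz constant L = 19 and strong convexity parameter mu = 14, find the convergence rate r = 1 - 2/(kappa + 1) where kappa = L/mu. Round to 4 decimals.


Step 1: Compute the condition number.
kappa = L/mu = 19/14 = 1.3571
Step 2: Compute the convergence rate.
r = 1 - 2/(kappa + 1) = 1 - 2*mu/(L + mu) = (L - mu)/(L + mu) = 5/33 = 0.1515


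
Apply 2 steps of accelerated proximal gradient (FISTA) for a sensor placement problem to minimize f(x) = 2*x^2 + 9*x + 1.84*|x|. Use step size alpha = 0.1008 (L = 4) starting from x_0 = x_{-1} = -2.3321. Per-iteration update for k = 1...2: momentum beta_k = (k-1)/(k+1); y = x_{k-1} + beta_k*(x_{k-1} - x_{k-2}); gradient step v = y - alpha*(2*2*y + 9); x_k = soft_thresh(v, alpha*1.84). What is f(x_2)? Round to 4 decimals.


FISTA on f(x) = 2*x^2 + 9*x + 1.84*|x|
L = 4, alpha = 0.1008
Iteration 1: beta = 0.0, y = -2.3321 + 0.0*(-2.3321 + 2.3321) = -2.3321
  grad(y) = -0.3284, v = y - alpha*grad = -2.299
  prox(v) = soft_thresh(-2.299, 0.1855) = -2.1135
Iteration 2: beta = 0.3333, y = -2.1135 + 0.3333*(-2.1135 + 2.3321) = -2.0407
  grad(y) = 0.8373, v = y - alpha*grad = -2.1251
  prox(v) = soft_thresh(-2.1251, 0.1855) = -1.9396
f(x_2) = 2*(-1.9396)^2 + 9*(-1.9396) + 1.84*|-1.9396| = -6.3634


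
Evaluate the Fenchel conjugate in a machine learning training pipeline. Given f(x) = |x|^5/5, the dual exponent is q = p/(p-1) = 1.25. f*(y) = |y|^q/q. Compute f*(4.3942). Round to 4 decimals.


The conjugate exponent q satisfies 1/p + 1/q = 1.
p = 5, so q = 5/(5 - 1) = 1.25
|y|^q = 4.3942^1.25 = 6.3621
f*(4.3942) = 6.3621 / 1.25 = 5.0897


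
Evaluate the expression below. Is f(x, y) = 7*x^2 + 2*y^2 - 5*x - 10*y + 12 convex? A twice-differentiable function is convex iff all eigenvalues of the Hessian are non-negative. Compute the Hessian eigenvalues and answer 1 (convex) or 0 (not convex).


The Hessian of f(x,y) = 7*x^2 + 2*y^2 - 5*x - 10*y + 12 is:
H = [[14, 0], [0, 4]]
Trace = 14 + 4 = 18
Determinant = 14*4 - (0)^2 = 56
Discriminant = (18)^2 - 4*56 = 100.0
Eigenvalues: lambda_1 = 4.0, lambda_2 = 14.0
The function is convex.

1


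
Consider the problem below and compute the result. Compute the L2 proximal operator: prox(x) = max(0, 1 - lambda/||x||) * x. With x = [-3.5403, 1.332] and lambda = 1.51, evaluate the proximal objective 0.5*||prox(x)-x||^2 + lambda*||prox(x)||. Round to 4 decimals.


Step 1: Compute ||x||.
||x|| = 3.7826
Step 2: Compute scaling factor.
scale = max(0, 1 - 1.51/3.7826) = 0.6008
Step 3: prox(x) = [-2.127, 0.8003]
||prox(x)|| = 2.2726
Step 4: Proximal objective.
0.5*||prox-x||^2 = 1.1401
lambda*||prox|| = 3.4316
Total = 4.5717


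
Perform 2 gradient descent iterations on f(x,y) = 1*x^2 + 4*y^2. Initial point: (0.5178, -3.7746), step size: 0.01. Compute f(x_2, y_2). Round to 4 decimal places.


Gradient descent on f(x,y) = 1*x^2 + 4*y^2.
Starting point: (0.5178, -3.7746), alpha = 0.01
Step 1: grad_x = 2*1*0.5178 = 1.0356, grad_y = 2*4*-3.7746 = -30.1968
  x_1 = 0.5178 - 0.01*1.0356 = 0.5074
  y_1 = -3.7746 - 0.01*-30.1968 = -3.4726
Step 2: grad_x = 2*1*0.5074 = 1.0149, grad_y = 2*4*-3.4726 = -27.7811
  x_2 = 0.5074 - 0.01*1.0149 = 0.4973
  y_2 = -3.4726 - 0.01*-27.7811 = -3.1948
f(0.4973, -3.1948) = 1*0.4973^2 + 4*(-3.1948)^2 = 41.0748


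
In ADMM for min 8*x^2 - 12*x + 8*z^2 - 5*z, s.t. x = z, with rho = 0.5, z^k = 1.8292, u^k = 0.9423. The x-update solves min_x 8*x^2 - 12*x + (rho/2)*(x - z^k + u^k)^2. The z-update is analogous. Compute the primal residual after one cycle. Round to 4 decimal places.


ADMM iteration with rho = 0.5, z^k = 1.8292, u^k = 0.9423
Step 1: x-update.
Minimize 8*x^2 - 12*x + (0.5/2)*(x - 1.8292 + 0.9423)^2
FOC: (2*8 + 0.5)*x = 12 + 0.5*(1.8292 - 0.9423)
x^{k+1} = 0.7541
Step 2: z-update.
Minimize 8*z^2 - 5*z + (0.5/2)*(0.7541 - z + 0.9423)^2
FOC: (2*8 + 0.5)*z = 5 + 0.5*(0.7541 + 0.9423)
z^{k+1} = 0.3544
Step 3: u-update.
u^{k+1} = 0.9423 + 0.7541 - 0.3544 = 1.342
Step 4: Primal residual = |0.7541 - 0.3544| = 0.3997


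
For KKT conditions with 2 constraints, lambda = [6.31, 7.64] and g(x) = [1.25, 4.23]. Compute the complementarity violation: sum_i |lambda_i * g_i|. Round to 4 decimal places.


KKT complementary slackness check:
lambda_1 * g_1 = 6.31 * 1.25 = 7.8875
lambda_2 * g_2 = 7.64 * 4.23 = 32.3172
Total violation = 7.8875 + 32.3172 = 40.2047


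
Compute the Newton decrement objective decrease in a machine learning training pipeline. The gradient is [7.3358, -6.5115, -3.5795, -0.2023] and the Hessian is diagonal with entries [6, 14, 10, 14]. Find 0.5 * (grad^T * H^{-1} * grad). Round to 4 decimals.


Step 1: H is diagonal, so H^(-1) * g = [1.2226, -0.4651, -0.358, -0.0145].
Step 2: g^T H^(-1) g = sum_i g_i^2 / H_ii
  = (7.3358)^2/6 + (-6.5115)^2/14 + (-3.5795)^2/10 + (-0.2023)^2/14
  = 8.969 + 3.0285 + 1.2813 + 0.0029 = 13.2817
Step 3: Objective decrease = 0.5 * g^T H^(-1) g = 6.6409


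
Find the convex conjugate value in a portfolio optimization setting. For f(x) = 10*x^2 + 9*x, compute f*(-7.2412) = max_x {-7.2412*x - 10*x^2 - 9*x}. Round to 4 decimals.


f*(y) = sup_x {y*x - a*x^2 - b*x} = sup_x {(y-b)*x - a*x^2}
FOC: (y - b) - 2a*x = 0 => x* = (y - b)/(2a)
x* = (-7.2412 - 9)/(2*10) = -0.8121
f*(-7.2412) = (y-b)^2/(4a) = (-7.2412 - 9)^2/(4*10)
= 263.7766/40 = 6.5944


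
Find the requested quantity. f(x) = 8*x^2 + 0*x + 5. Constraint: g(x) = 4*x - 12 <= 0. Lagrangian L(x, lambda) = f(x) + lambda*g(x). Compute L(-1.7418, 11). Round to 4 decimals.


Step 1: Evaluate f(x).
f(-1.7418) = 8*(-1.7418)^2 + 0*(-1.7418) + 5 = 29.2709
Step 2: Evaluate g(x).
g(-1.7418) = 4*-1.7418 - 12 = -18.9672
Step 3: Compute Lagrangian.
L = 29.2709 + 11*-18.9672 = -179.3683


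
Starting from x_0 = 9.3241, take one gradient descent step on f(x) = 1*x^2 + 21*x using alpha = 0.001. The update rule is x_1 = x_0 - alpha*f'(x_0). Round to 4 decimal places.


We compute the gradient at x_0 and apply the update.
f'(x) = 2*x + 21
f'(9.3241) = 2*9.3241 + 21 = 39.6482
x_1 = 9.3241 - 0.001*39.6482 = 9.2845


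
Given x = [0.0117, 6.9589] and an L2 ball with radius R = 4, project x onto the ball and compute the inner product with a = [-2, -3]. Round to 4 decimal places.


Step 1: Compute ||x|| (intermediates to 6 decimals).
||x|| = sqrt(0.0117^2 + 6.9589^2) = 6.95891
Step 2: Project.
Since ||x|| > R, scale = R/||x|| = 4/6.95891 = 0.574803, proj(x) = scale * x
proj(x) = [0.006725, 3.999997]
Step 3: Dot product.
a^T * proj(x) = -2*0.006725 - 3*3.999997 = -12.0134


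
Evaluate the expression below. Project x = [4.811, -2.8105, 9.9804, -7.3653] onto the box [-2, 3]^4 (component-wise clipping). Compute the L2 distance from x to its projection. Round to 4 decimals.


Project each component onto [-2, 3].
clip(4.811) = 3.0, clip(-2.8105) = -2.0, clip(9.9804) = 3.0, clip(-7.3653) = -2.0
Projection = [3.0, -2.0, 3.0, -2.0]
Squared diffs: [3.2797, 0.6569, 48.726, 28.7864]
Distance = sqrt(81.449) = 9.0249


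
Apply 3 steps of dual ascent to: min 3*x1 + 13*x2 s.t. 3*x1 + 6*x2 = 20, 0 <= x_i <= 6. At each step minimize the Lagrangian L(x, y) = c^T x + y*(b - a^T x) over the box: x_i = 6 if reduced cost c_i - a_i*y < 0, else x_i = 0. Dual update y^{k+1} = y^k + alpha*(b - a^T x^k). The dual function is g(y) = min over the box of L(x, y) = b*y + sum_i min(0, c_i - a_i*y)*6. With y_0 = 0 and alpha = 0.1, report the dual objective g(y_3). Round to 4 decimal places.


Dual ascent for LP: min 3*x1 + 13*x2, 3*x1 + 6*x2 = 20, 0 <= x_i <= 6
Step 1: y^k = 0.0, reduced costs: (3.0, 13.0)
  x^k = (0.0, 0.0), subgradient = b - a^T x = 20.0
  y^{k+1} = 0.0 + 0.1*20.0 = 2.0
Step 2: y^k = 2.0, reduced costs: (-3.0, 1.0)
  x^k = (6.0, 0.0), subgradient = b - a^T x = 2.0
  y^{k+1} = 2.0 + 0.1*2.0 = 2.2
Step 3: y^k = 2.2, reduced costs: (-3.6, -0.2)
  x^k = (6.0, 6.0), subgradient = b - a^T x = -34.0
  y^{k+1} = 2.2 + 0.1*-34.0 = -1.2
Dual objective at y_3 = -1.2: reduced costs (6.6, 20.2), box minimizer x = (0.0, 0.0)
g(y_3) = b*y + (c1 - a1*y)*x1 + (c2 - a2*y)*x2 = 20*(-1.2) + 6.6*0.0 + 20.2*0.0 = -24.0 + 0.0 + 0.0 = -24.0


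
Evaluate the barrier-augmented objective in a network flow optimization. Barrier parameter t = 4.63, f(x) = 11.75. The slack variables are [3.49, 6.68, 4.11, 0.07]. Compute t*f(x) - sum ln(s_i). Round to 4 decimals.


Step 1: Compute log-barrier.
ln values: [1.2499, 1.8991, 1.4134, -2.6593]
phi = -(1.2499 + 1.8991 + 1.4134 - 2.6593) = -1.9032
Step 2: Compute augmented objective.
t*f(x) = 4.63*11.75 = 54.4025
Total = 54.4025 - 1.9032 = 52.4993


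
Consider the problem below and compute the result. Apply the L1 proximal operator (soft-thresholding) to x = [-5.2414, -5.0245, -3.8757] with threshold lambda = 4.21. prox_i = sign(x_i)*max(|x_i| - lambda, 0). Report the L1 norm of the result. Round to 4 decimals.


Soft-thresholding with lambda = 4.21:
prox(-5.2414) = sign(-5.2414)*max(|-5.2414| - 4.21, 0) = -1.0314
prox(-5.0245) = sign(-5.0245)*max(|-5.0245| - 4.21, 0) = -0.8145
prox(-3.8757) = sign(-3.8757)*max(|-3.8757| - 4.21, 0) = 0.0
prox(x) = [-1.0314, -0.8145, 0.0]
||prox(x)||_1 = 1.0314 + 0.8145 + 0.0 = 1.8459


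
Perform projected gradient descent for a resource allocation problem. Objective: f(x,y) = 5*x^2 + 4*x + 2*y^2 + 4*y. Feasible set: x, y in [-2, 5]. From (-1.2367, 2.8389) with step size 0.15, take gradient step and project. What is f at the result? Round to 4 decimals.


Step 1: Compute gradient at (-1.2367, 2.8389).
grad_x = 2*5*-1.2367 + 4 = -8.367
grad_y = 2*2*2.8389 + 4 = 15.3556
Step 2: Gradient step.
x_raw = -1.2367 - 0.15*-8.367 = 0.0184
y_raw = 2.8389 - 0.15*15.3556 = 0.5356
Step 3: Project onto [-2, 5].
x_proj = clip(0.0184) = 0.0184
y_proj = clip(0.5356) = 0.5356
Step 4: Evaluate f.
f(0.0184, 0.5356) = 2.791


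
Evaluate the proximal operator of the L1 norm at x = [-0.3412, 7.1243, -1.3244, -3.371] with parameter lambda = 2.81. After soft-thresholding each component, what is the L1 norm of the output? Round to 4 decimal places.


Soft-thresholding with lambda = 2.81:
prox(-0.3412) = sign(-0.3412)*max(|-0.3412| - 2.81, 0) = 0.0
prox(7.1243) = sign(7.1243)*max(|7.1243| - 2.81, 0) = 4.3143
prox(-1.3244) = sign(-1.3244)*max(|-1.3244| - 2.81, 0) = 0.0
prox(-3.371) = sign(-3.371)*max(|-3.371| - 2.81, 0) = -0.561
prox(x) = [0.0, 4.3143, 0.0, -0.561]
||prox(x)||_1 = 0.0 + 4.3143 + 0.0 + 0.561 = 4.8753


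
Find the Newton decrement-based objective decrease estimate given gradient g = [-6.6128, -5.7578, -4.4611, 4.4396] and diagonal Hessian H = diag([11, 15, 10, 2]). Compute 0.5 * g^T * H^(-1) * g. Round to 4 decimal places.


Step 1: H is diagonal, so H^(-1) * g = [-0.6012, -0.3839, -0.4461, 2.2198].
Step 2: g^T H^(-1) g = sum_i g_i^2 / H_ii
  = (-6.6128)^2/11 + (-5.7578)^2/15 + (-4.4611)^2/10 + (4.4396)^2/2
  = 3.9754 + 2.2102 + 1.9901 + 9.855 = 18.0307
Step 3: Objective decrease = 0.5 * g^T H^(-1) g = 9.0153


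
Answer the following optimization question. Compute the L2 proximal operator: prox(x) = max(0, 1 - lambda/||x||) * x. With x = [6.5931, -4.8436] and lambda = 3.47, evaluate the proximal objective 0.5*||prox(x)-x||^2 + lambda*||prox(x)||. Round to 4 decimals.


Step 1: Compute ||x||.
||x|| = 8.181
Step 2: Compute scaling factor.
scale = max(0, 1 - 3.47/8.181) = 0.5758
Step 3: prox(x) = [3.7966, -2.7892]
||prox(x)|| = 4.711
Step 4: Proximal objective.
0.5*||prox-x||^2 = 6.0205
lambda*||prox|| = 16.3472
Total = 22.3678


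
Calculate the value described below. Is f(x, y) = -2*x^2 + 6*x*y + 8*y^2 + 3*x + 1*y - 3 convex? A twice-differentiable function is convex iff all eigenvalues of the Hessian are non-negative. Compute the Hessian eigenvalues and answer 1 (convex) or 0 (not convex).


The Hessian of f(x,y) = -2*x^2 + 6*x*y + 8*y^2 + 3*x + 1*y - 3 is:
H = [[-4, 6], [6, 16]]
Trace = -4 + 16 = 12
Determinant = -4*16 - (6)^2 = -100
Discriminant = (12)^2 - 4*-100 = 544.0
Eigenvalues: lambda_1 = -5.6619, lambda_2 = 17.6619
The function is not convex.

0


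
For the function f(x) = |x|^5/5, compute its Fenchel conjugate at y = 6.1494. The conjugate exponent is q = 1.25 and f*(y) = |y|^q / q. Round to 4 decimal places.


The conjugate exponent q satisfies 1/p + 1/q = 1.
p = 5, so q = 5/(5 - 1) = 1.25
|y|^q = 6.1494^1.25 = 9.6837
f*(6.1494) = 9.6837 / 1.25 = 7.747


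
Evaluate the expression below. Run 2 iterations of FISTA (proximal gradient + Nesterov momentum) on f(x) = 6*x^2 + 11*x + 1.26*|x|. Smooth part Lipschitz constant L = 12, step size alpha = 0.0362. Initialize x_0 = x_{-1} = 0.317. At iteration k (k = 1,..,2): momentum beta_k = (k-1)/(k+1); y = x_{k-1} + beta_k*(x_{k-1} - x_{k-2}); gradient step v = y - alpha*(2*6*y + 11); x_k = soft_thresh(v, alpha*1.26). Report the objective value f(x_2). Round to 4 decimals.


FISTA on f(x) = 6*x^2 + 11*x + 1.26*|x|
L = 12, alpha = 0.0362
Iteration 1: beta = 0.0, y = 0.317 + 0.0*(0.317 - 0.317) = 0.317
  grad(y) = 14.804, v = y - alpha*grad = -0.2189
  prox(v) = soft_thresh(-0.2189, 0.0456) = -0.1733
Iteration 2: beta = 0.3333, y = -0.1733 + 0.3333*(-0.1733 - 0.317) = -0.3367
  grad(y) = 6.9593, v = y - alpha*grad = -0.5887
  prox(v) = soft_thresh(-0.5887, 0.0456) = -0.543
f(x_2) = 6*(-0.543)^2 + 11*(-0.543) + 1.26*|-0.543| = -3.5199


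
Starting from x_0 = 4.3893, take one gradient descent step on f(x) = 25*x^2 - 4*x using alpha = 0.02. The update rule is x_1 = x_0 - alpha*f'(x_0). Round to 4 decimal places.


We compute the gradient at x_0 and apply the update.
f'(x) = 50*x - 4
f'(4.3893) = 50*4.3893 - 4 = 215.465
x_1 = 4.3893 - 0.02*215.465 = 0.08


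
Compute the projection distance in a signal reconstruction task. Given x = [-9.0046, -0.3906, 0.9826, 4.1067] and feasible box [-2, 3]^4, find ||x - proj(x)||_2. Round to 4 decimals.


Project each component onto [-2, 3].
clip(-9.0046) = -2.0, clip(-0.3906) = -0.3906, clip(0.9826) = 0.9826, clip(4.1067) = 3.0
Projection = [-2.0, -0.3906, 0.9826, 3.0]
Squared diffs: [49.0644, 0.0, 0.0, 1.2248]
Distance = sqrt(50.2892) = 7.0915


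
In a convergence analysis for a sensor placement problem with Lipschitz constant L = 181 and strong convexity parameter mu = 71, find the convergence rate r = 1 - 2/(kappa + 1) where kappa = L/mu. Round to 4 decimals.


Step 1: Compute the condition number.
kappa = L/mu = 181/71 = 2.5493
Step 2: Compute the convergence rate.
r = 1 - 2/(kappa + 1) = 1 - 2*mu/(L + mu) = (L - mu)/(L + mu) = 110/252 = 0.4365


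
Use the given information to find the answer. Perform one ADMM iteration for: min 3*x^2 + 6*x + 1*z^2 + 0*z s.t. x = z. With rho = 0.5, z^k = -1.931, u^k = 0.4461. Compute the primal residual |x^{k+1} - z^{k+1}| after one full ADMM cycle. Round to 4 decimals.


ADMM iteration with rho = 0.5, z^k = -1.931, u^k = 0.4461
Step 1: x-update.
Minimize 3*x^2 + 6*x + (0.5/2)*(x + 1.931 + 0.4461)^2
FOC: (2*3 + 0.5)*x = -6 + 0.5*(-1.931 - 0.4461)
x^{k+1} = -1.1059
Step 2: z-update.
Minimize 1*z^2 + 0*z + (0.5/2)*(-1.1059 - z + 0.4461)^2
FOC: (2*1 + 0.5)*z = 0 + 0.5*(-1.1059 + 0.4461)
z^{k+1} = -0.132
Step 3: u-update.
u^{k+1} = 0.4461 - 1.1059 + 0.132 = -0.5279
Step 4: Primal residual = |-1.1059 + 0.132| = 0.974


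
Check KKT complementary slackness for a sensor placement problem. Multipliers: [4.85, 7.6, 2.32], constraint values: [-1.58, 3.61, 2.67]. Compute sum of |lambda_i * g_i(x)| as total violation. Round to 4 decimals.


KKT complementary slackness check:
lambda_1 * g_1 = 4.85 * -1.58 = -7.663
lambda_2 * g_2 = 7.6 * 3.61 = 27.436
lambda_3 * g_3 = 2.32 * 2.67 = 6.1944
Total violation = 7.663 + 27.436 + 6.1944 = 41.2934


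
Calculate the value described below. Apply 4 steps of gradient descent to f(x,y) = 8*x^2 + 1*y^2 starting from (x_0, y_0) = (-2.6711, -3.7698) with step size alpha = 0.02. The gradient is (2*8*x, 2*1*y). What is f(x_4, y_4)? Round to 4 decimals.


Gradient descent on f(x,y) = 8*x^2 + 1*y^2.
Starting point: (-2.6711, -3.7698), alpha = 0.02
Step 1: grad_x = 2*8*-2.6711 = -42.7376, grad_y = 2*1*-3.7698 = -7.5396
  x_1 = -2.6711 - 0.02*-42.7376 = -1.8163
  y_1 = -3.7698 - 0.02*-7.5396 = -3.619
Step 2: grad_x = 2*8*-1.8163 = -29.0616, grad_y = 2*1*-3.619 = -7.238
  x_2 = -1.8163 - 0.02*-29.0616 = -1.2351
  y_2 = -3.619 - 0.02*-7.238 = -3.4742
Step 3: grad_x = 2*8*-1.2351 = -19.7619, grad_y = 2*1*-3.4742 = -6.9485
  x_3 = -1.2351 - 0.02*-19.7619 = -0.8399
  y_3 = -3.4742 - 0.02*-6.9485 = -3.3353
Step 4: grad_x = 2*8*-0.8399 = -13.4381, grad_y = 2*1*-3.3353 = -6.6706
  x_4 = -0.8399 - 0.02*-13.4381 = -0.5711
  y_4 = -3.3353 - 0.02*-6.6706 = -3.2019
f(-0.5711, -3.2019) = 8*(-0.5711)^2 + 1*(-3.2019)^2 = 12.8614
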